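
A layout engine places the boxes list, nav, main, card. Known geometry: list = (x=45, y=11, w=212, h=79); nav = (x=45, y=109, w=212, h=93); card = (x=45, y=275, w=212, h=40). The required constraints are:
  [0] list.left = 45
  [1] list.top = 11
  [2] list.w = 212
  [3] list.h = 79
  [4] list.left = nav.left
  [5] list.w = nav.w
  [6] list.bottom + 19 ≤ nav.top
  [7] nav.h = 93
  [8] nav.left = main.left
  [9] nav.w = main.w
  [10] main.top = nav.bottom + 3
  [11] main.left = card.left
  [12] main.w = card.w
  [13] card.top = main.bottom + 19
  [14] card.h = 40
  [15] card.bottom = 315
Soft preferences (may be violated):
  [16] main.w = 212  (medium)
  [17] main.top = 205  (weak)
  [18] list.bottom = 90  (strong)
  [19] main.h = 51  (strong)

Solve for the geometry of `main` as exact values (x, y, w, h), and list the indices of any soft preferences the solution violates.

main = (x=45, y=205, w=212, h=51)
violated soft preferences: none

1. main.x = 45  [nav.left = main.left]
2. main.w = 212  [nav.w = main.w]
3. main.y = 205  [main.top = nav.bottom + 3]
4. main.h = 51  [card.top = main.bottom + 19]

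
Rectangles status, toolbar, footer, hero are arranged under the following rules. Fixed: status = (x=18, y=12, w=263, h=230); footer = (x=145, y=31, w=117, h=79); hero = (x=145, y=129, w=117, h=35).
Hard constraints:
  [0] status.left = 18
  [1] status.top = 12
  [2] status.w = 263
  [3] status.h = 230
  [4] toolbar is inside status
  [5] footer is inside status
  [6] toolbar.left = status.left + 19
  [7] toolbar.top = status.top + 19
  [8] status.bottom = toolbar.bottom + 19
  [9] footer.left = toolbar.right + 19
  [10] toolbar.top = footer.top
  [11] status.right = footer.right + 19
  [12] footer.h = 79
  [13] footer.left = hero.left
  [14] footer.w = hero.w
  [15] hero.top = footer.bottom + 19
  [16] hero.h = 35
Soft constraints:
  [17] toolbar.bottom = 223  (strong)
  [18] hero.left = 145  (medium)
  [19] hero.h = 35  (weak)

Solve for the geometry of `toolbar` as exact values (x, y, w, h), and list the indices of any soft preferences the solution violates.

1. toolbar.x = 37  [toolbar.left = status.left + 19]
2. toolbar.y = 31  [toolbar.top = status.top + 19]
3. toolbar.h = 192  [status.bottom = toolbar.bottom + 19]
4. toolbar.w = 89  [footer.left = toolbar.right + 19]

toolbar = (x=37, y=31, w=89, h=192)
violated soft preferences: none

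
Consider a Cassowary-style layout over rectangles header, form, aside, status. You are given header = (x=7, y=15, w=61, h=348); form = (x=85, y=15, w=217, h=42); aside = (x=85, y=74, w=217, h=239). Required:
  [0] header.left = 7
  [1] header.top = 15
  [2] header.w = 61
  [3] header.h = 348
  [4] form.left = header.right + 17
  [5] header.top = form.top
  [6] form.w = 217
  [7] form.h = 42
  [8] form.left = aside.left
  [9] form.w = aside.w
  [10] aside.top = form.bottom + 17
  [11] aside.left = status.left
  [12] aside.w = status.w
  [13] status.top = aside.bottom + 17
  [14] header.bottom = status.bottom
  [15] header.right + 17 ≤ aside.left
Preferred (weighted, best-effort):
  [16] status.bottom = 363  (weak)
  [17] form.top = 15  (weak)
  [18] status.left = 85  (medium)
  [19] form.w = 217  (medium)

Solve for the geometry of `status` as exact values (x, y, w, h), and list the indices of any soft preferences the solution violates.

status = (x=85, y=330, w=217, h=33)
violated soft preferences: none

1. status.x = 85  [aside.left = status.left]
2. status.w = 217  [aside.w = status.w]
3. status.y = 330  [status.top = aside.bottom + 17]
4. status.h = 33  [header.bottom = status.bottom]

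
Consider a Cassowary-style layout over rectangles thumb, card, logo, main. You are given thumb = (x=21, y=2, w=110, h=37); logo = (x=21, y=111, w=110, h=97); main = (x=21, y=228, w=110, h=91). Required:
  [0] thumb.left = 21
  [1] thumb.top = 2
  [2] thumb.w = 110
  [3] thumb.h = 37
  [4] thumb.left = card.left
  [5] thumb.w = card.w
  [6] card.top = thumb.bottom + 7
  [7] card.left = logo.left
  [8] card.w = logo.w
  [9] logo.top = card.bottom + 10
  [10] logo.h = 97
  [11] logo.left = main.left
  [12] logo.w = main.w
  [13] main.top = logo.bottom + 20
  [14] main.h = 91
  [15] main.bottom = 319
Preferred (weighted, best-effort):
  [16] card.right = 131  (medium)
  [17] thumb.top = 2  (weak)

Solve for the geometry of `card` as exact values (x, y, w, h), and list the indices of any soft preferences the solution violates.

1. card.x = 21  [thumb.left = card.left]
2. card.w = 110  [thumb.w = card.w]
3. card.y = 46  [card.top = thumb.bottom + 7]
4. card.h = 55  [logo.top = card.bottom + 10]

card = (x=21, y=46, w=110, h=55)
violated soft preferences: none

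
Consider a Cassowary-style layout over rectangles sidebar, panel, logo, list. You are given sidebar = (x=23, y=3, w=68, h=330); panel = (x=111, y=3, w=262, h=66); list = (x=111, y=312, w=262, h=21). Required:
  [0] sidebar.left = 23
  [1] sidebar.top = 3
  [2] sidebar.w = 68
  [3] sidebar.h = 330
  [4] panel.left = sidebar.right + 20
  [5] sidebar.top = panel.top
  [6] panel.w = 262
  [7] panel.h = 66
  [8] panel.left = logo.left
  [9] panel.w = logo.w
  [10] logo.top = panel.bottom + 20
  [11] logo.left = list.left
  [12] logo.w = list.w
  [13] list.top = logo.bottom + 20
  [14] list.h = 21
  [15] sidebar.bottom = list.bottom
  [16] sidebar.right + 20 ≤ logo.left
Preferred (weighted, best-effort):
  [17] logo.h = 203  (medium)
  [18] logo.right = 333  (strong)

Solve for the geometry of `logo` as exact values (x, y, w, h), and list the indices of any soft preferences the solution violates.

logo = (x=111, y=89, w=262, h=203)
violated soft preferences: 18

1. logo.x = 111  [panel.left = logo.left]
2. logo.w = 262  [panel.w = logo.w]
3. logo.y = 89  [logo.top = panel.bottom + 20]
4. logo.h = 203  [list.top = logo.bottom + 20]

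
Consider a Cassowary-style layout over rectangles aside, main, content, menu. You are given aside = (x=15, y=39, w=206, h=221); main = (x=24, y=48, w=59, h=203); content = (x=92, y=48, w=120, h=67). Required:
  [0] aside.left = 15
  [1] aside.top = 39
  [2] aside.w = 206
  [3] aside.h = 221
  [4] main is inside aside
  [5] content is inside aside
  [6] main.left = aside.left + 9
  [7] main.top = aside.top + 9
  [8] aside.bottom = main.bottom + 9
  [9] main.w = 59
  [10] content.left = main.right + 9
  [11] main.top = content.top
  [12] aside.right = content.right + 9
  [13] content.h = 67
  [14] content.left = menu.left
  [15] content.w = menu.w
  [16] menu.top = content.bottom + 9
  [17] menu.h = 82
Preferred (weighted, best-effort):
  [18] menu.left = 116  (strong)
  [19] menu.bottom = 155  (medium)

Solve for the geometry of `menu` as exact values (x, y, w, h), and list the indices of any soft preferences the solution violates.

menu = (x=92, y=124, w=120, h=82)
violated soft preferences: 18, 19

1. menu.x = 92  [content.left = menu.left]
2. menu.w = 120  [content.w = menu.w]
3. menu.y = 124  [menu.top = content.bottom + 9]
4. menu.h = 82  [menu.h = 82]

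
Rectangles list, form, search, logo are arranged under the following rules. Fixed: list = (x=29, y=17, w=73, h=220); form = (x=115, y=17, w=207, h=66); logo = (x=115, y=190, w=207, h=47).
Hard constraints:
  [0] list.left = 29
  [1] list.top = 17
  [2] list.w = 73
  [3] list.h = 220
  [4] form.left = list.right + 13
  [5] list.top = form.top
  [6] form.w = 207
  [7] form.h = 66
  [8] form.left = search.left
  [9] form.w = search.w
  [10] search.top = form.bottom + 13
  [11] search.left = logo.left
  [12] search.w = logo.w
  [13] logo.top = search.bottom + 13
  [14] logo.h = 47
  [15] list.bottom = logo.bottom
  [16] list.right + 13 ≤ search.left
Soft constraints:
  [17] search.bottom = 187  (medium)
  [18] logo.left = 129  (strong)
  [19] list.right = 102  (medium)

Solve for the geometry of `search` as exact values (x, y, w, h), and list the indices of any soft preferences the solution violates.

search = (x=115, y=96, w=207, h=81)
violated soft preferences: 17, 18

1. search.x = 115  [form.left = search.left]
2. search.w = 207  [form.w = search.w]
3. search.y = 96  [search.top = form.bottom + 13]
4. search.h = 81  [logo.top = search.bottom + 13]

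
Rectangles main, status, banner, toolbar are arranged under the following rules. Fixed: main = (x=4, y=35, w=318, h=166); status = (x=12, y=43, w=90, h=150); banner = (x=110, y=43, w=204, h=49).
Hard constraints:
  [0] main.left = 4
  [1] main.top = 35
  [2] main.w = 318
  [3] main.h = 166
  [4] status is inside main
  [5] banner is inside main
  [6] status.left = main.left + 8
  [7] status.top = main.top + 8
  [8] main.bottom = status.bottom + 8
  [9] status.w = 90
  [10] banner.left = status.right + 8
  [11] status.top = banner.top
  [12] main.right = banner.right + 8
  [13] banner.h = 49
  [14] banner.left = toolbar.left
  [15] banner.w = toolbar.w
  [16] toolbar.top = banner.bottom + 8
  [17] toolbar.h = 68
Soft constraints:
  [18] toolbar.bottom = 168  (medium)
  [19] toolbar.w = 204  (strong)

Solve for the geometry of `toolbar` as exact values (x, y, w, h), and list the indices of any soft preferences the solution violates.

toolbar = (x=110, y=100, w=204, h=68)
violated soft preferences: none

1. toolbar.x = 110  [banner.left = toolbar.left]
2. toolbar.w = 204  [banner.w = toolbar.w]
3. toolbar.y = 100  [toolbar.top = banner.bottom + 8]
4. toolbar.h = 68  [toolbar.h = 68]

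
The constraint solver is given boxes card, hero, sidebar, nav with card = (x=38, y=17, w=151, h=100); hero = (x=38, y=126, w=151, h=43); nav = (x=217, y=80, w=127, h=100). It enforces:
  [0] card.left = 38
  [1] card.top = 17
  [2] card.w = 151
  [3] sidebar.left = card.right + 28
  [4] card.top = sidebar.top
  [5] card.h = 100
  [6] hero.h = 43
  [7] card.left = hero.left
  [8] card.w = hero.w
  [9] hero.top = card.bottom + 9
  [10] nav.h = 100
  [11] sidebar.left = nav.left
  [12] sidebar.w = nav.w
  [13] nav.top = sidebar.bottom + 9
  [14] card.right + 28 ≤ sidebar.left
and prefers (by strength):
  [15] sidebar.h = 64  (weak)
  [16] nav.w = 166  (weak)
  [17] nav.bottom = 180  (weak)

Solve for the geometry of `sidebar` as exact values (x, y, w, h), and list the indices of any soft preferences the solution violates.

1. sidebar.x = 217  [sidebar.left = card.right + 28]
2. sidebar.y = 17  [card.top = sidebar.top]
3. sidebar.w = 127  [sidebar.w = nav.w]
4. sidebar.h = 54  [nav.top = sidebar.bottom + 9]

sidebar = (x=217, y=17, w=127, h=54)
violated soft preferences: 15, 16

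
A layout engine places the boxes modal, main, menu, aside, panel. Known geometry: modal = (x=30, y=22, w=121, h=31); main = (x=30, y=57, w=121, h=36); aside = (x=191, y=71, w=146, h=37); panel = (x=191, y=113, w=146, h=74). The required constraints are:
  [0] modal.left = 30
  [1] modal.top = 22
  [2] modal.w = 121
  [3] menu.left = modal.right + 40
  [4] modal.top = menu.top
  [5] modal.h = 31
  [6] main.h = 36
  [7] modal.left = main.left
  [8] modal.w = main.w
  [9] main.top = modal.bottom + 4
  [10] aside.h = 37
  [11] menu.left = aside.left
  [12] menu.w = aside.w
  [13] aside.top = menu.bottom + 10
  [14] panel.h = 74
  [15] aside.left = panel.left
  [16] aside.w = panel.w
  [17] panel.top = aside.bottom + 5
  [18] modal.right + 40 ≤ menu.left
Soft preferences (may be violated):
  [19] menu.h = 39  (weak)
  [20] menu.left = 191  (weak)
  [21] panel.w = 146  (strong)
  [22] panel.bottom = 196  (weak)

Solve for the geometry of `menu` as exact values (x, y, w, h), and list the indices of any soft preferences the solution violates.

menu = (x=191, y=22, w=146, h=39)
violated soft preferences: 22

1. menu.x = 191  [menu.left = modal.right + 40]
2. menu.y = 22  [modal.top = menu.top]
3. menu.w = 146  [menu.w = aside.w]
4. menu.h = 39  [aside.top = menu.bottom + 10]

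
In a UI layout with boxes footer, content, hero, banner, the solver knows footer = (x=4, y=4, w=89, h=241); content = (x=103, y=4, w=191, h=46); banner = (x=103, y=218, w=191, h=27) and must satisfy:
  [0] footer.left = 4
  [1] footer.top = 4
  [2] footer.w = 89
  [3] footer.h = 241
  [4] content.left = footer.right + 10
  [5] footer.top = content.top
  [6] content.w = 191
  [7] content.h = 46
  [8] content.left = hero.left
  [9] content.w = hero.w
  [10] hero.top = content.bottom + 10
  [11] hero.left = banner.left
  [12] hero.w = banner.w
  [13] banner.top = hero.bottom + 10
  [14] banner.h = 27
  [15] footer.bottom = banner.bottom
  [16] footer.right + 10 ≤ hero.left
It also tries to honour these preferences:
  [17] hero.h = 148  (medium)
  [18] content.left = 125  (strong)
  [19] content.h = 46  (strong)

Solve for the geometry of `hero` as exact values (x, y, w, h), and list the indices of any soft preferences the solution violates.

hero = (x=103, y=60, w=191, h=148)
violated soft preferences: 18

1. hero.x = 103  [content.left = hero.left]
2. hero.w = 191  [content.w = hero.w]
3. hero.y = 60  [hero.top = content.bottom + 10]
4. hero.h = 148  [banner.top = hero.bottom + 10]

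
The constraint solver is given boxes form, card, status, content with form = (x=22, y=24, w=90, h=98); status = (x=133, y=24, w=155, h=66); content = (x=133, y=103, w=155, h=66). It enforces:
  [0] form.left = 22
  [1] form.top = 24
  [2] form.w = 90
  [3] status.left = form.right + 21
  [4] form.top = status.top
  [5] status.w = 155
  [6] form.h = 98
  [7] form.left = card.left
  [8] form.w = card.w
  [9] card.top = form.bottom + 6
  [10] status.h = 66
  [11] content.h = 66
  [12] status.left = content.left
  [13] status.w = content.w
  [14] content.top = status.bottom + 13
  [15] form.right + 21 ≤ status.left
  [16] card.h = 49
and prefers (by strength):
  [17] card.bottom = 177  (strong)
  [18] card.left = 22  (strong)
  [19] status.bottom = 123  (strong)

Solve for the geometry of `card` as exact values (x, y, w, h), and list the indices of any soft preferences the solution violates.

card = (x=22, y=128, w=90, h=49)
violated soft preferences: 19

1. card.x = 22  [form.left = card.left]
2. card.w = 90  [form.w = card.w]
3. card.y = 128  [card.top = form.bottom + 6]
4. card.h = 49  [card.h = 49]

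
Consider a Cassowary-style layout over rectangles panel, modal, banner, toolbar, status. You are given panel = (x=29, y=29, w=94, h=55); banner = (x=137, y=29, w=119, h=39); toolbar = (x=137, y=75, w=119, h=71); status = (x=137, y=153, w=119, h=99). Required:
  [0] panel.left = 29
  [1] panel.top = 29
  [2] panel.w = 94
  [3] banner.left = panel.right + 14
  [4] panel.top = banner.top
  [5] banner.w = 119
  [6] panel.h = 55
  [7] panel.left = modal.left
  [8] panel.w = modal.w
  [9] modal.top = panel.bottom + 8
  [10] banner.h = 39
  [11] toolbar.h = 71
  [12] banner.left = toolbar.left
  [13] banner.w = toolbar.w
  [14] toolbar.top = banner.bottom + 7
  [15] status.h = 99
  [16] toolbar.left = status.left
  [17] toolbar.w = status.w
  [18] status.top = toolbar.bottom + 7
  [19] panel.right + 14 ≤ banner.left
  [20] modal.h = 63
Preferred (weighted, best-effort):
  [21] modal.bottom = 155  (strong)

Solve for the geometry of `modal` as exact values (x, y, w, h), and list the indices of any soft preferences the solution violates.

1. modal.x = 29  [panel.left = modal.left]
2. modal.w = 94  [panel.w = modal.w]
3. modal.y = 92  [modal.top = panel.bottom + 8]
4. modal.h = 63  [modal.h = 63]

modal = (x=29, y=92, w=94, h=63)
violated soft preferences: none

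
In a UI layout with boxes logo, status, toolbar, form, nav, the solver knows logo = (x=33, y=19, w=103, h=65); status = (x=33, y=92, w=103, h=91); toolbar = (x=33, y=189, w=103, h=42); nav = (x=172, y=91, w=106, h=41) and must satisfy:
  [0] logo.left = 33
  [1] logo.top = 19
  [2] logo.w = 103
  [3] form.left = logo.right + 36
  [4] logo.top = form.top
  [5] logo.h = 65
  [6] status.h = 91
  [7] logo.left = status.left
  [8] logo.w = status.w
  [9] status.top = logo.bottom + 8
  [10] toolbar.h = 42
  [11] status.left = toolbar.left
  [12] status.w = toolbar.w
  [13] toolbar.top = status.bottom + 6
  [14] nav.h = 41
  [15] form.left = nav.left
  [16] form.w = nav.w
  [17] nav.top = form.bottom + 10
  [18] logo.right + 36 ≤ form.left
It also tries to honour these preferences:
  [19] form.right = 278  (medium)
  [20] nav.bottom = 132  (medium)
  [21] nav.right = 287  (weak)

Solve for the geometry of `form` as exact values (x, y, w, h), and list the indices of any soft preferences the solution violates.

form = (x=172, y=19, w=106, h=62)
violated soft preferences: 21

1. form.x = 172  [form.left = logo.right + 36]
2. form.y = 19  [logo.top = form.top]
3. form.w = 106  [form.w = nav.w]
4. form.h = 62  [nav.top = form.bottom + 10]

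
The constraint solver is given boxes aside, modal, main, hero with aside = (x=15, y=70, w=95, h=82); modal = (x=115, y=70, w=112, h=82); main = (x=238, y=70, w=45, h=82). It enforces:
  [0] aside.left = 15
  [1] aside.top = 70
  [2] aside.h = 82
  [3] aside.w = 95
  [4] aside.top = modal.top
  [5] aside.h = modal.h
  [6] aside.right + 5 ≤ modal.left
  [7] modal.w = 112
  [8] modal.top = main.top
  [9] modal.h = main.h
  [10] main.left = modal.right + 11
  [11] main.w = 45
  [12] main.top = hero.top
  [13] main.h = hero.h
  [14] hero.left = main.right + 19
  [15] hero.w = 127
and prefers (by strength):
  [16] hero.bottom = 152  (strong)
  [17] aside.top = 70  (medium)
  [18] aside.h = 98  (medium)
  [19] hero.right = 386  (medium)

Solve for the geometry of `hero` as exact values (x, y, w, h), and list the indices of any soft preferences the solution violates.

hero = (x=302, y=70, w=127, h=82)
violated soft preferences: 18, 19

1. hero.y = 70  [main.top = hero.top]
2. hero.h = 82  [main.h = hero.h]
3. hero.x = 302  [hero.left = main.right + 19]
4. hero.w = 127  [hero.w = 127]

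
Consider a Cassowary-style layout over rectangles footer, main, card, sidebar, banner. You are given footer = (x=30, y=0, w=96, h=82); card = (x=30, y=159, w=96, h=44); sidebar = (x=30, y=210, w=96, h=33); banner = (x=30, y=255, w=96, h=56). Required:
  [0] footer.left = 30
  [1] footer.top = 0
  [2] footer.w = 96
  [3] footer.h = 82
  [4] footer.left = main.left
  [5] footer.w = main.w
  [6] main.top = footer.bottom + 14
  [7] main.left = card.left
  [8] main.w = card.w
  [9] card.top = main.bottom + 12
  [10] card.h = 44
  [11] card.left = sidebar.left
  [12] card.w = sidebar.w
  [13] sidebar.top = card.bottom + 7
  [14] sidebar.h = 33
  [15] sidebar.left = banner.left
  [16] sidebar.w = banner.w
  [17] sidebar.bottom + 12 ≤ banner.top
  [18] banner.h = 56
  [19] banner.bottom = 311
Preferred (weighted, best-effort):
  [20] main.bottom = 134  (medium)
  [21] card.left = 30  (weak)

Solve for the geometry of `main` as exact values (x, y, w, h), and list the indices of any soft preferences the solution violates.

main = (x=30, y=96, w=96, h=51)
violated soft preferences: 20

1. main.x = 30  [footer.left = main.left]
2. main.w = 96  [footer.w = main.w]
3. main.y = 96  [main.top = footer.bottom + 14]
4. main.h = 51  [card.top = main.bottom + 12]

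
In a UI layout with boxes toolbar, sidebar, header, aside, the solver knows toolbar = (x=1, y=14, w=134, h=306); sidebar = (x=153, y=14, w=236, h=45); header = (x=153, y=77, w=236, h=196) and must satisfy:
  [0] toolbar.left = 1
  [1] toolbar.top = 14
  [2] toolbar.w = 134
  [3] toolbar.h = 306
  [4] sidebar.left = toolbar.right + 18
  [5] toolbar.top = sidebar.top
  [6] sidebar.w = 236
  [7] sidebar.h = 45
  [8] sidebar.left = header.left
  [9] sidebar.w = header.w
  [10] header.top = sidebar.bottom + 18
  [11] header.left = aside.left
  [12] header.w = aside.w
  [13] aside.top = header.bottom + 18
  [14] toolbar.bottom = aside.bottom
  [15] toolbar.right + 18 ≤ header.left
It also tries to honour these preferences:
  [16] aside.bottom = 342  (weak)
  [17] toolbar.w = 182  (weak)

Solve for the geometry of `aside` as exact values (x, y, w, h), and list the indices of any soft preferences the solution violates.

1. aside.x = 153  [header.left = aside.left]
2. aside.w = 236  [header.w = aside.w]
3. aside.y = 291  [aside.top = header.bottom + 18]
4. aside.h = 29  [toolbar.bottom = aside.bottom]

aside = (x=153, y=291, w=236, h=29)
violated soft preferences: 16, 17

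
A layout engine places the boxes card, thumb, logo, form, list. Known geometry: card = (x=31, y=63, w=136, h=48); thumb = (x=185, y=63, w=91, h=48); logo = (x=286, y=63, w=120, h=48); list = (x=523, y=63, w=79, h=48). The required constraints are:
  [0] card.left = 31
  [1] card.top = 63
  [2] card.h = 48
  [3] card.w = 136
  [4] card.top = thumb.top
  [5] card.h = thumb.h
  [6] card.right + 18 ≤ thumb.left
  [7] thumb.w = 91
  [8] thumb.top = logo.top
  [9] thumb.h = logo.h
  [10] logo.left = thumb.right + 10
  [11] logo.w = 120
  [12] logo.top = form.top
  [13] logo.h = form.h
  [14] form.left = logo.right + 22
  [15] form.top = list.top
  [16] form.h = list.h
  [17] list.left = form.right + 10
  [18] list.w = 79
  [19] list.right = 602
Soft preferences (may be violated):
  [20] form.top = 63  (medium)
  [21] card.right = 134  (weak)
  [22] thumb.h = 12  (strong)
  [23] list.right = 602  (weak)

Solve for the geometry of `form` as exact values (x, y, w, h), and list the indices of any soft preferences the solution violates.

form = (x=428, y=63, w=85, h=48)
violated soft preferences: 21, 22

1. form.y = 63  [logo.top = form.top]
2. form.h = 48  [logo.h = form.h]
3. form.x = 428  [form.left = logo.right + 22]
4. form.w = 85  [list.left = form.right + 10]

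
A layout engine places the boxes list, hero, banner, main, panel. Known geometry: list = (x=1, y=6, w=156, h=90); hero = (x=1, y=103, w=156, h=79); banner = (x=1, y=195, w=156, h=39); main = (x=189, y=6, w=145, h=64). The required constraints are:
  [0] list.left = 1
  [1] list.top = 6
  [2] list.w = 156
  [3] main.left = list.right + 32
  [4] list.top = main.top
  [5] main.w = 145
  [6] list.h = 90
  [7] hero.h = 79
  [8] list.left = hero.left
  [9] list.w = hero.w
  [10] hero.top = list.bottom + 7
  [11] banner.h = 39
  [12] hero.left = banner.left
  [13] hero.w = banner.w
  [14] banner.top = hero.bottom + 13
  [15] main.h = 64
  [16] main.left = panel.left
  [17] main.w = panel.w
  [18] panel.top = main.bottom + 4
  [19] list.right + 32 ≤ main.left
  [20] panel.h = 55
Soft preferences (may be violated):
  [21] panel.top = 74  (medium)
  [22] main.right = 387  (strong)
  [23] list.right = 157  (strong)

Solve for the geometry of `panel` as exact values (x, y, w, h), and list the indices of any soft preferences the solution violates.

panel = (x=189, y=74, w=145, h=55)
violated soft preferences: 22

1. panel.x = 189  [main.left = panel.left]
2. panel.w = 145  [main.w = panel.w]
3. panel.y = 74  [panel.top = main.bottom + 4]
4. panel.h = 55  [panel.h = 55]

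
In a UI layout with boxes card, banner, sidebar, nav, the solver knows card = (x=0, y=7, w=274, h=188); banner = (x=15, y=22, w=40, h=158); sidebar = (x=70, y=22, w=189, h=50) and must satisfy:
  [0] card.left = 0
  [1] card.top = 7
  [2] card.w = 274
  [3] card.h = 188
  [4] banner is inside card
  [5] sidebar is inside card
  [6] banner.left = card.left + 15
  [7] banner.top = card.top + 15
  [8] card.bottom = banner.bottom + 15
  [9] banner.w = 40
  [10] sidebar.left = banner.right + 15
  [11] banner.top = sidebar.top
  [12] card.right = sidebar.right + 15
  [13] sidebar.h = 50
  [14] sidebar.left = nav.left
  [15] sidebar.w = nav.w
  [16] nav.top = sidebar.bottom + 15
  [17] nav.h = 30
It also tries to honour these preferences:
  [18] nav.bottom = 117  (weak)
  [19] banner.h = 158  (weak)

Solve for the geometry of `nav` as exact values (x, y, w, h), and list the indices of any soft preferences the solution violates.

1. nav.x = 70  [sidebar.left = nav.left]
2. nav.w = 189  [sidebar.w = nav.w]
3. nav.y = 87  [nav.top = sidebar.bottom + 15]
4. nav.h = 30  [nav.h = 30]

nav = (x=70, y=87, w=189, h=30)
violated soft preferences: none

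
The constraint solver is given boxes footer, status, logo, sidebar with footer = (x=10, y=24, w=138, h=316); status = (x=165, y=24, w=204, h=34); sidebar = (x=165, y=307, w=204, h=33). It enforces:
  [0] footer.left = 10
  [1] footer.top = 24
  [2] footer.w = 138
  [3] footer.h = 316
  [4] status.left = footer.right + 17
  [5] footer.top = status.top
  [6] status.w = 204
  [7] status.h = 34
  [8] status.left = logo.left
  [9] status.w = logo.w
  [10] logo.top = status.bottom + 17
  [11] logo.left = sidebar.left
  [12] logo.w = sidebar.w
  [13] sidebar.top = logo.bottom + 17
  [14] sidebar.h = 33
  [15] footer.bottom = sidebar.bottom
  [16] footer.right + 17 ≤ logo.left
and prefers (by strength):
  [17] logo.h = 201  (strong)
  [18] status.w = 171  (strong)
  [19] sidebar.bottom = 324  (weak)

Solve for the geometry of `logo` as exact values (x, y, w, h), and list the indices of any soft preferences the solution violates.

logo = (x=165, y=75, w=204, h=215)
violated soft preferences: 17, 18, 19

1. logo.x = 165  [status.left = logo.left]
2. logo.w = 204  [status.w = logo.w]
3. logo.y = 75  [logo.top = status.bottom + 17]
4. logo.h = 215  [sidebar.top = logo.bottom + 17]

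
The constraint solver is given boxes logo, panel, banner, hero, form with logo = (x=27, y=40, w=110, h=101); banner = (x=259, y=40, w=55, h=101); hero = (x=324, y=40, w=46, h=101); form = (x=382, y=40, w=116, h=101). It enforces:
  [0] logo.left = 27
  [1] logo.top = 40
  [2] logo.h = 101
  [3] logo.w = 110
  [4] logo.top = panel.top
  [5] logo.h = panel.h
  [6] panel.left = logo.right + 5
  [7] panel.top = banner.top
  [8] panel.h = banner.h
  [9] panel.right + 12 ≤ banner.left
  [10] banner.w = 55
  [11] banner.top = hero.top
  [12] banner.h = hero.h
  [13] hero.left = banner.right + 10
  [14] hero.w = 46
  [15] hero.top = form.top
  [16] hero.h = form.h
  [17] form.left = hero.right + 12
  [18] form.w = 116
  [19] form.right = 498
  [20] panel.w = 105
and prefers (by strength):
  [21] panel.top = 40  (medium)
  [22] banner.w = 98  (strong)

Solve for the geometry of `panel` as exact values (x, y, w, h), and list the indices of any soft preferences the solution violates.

panel = (x=142, y=40, w=105, h=101)
violated soft preferences: 22

1. panel.y = 40  [logo.top = panel.top]
2. panel.h = 101  [logo.h = panel.h]
3. panel.x = 142  [panel.left = logo.right + 5]
4. panel.w = 105  [panel.w = 105]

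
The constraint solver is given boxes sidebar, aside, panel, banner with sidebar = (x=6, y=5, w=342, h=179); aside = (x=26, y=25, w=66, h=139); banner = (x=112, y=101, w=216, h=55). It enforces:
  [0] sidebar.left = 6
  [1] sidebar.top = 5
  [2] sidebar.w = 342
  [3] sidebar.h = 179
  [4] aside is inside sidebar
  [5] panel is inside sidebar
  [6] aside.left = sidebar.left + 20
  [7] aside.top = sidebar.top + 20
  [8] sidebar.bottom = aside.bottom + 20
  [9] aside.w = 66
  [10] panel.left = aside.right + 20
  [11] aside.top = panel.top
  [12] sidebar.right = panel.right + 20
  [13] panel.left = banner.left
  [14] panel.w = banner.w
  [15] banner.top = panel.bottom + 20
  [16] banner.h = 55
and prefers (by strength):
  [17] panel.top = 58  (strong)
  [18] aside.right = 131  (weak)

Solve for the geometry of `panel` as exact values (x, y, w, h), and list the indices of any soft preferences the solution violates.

1. panel.x = 112  [panel.left = aside.right + 20]
2. panel.y = 25  [aside.top = panel.top]
3. panel.w = 216  [sidebar.right = panel.right + 20]
4. panel.h = 56  [banner.top = panel.bottom + 20]

panel = (x=112, y=25, w=216, h=56)
violated soft preferences: 17, 18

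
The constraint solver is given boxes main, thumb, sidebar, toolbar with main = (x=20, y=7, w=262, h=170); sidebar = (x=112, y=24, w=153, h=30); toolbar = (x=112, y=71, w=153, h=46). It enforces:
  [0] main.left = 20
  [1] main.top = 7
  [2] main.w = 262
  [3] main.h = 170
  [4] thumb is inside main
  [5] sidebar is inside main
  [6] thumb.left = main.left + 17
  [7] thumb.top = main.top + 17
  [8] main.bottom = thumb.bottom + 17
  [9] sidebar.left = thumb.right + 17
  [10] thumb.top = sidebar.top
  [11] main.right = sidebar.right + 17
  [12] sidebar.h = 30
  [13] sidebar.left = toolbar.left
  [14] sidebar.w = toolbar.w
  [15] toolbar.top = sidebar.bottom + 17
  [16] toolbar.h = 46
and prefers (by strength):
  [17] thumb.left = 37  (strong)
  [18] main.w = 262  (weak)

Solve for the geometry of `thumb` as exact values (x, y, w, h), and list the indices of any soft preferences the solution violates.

thumb = (x=37, y=24, w=58, h=136)
violated soft preferences: none

1. thumb.x = 37  [thumb.left = main.left + 17]
2. thumb.y = 24  [thumb.top = main.top + 17]
3. thumb.h = 136  [main.bottom = thumb.bottom + 17]
4. thumb.w = 58  [sidebar.left = thumb.right + 17]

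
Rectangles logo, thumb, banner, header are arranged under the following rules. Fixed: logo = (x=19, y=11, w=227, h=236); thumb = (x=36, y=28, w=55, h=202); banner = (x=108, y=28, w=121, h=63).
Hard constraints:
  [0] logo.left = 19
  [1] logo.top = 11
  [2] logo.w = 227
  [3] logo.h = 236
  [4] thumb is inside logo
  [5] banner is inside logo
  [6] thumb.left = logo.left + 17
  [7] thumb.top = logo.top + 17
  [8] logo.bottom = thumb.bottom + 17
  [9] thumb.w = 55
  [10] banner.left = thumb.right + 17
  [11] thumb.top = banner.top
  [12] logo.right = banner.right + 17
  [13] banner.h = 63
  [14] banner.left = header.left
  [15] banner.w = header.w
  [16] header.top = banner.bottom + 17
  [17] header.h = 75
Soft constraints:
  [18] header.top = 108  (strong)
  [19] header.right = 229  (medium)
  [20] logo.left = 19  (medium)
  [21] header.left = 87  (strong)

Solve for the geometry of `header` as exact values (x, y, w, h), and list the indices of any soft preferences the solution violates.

header = (x=108, y=108, w=121, h=75)
violated soft preferences: 21

1. header.x = 108  [banner.left = header.left]
2. header.w = 121  [banner.w = header.w]
3. header.y = 108  [header.top = banner.bottom + 17]
4. header.h = 75  [header.h = 75]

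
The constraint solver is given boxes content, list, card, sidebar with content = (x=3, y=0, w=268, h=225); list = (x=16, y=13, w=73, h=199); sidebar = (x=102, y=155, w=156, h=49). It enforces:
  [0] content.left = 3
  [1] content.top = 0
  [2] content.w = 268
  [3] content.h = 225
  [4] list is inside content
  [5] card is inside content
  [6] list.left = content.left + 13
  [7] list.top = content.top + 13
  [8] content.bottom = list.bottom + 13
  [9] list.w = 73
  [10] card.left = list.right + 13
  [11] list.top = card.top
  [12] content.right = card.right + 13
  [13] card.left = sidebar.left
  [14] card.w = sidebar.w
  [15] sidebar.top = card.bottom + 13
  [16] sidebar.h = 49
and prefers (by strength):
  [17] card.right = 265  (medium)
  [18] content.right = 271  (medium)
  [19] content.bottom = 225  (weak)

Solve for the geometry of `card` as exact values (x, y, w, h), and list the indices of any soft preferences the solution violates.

1. card.x = 102  [card.left = list.right + 13]
2. card.y = 13  [list.top = card.top]
3. card.w = 156  [content.right = card.right + 13]
4. card.h = 129  [sidebar.top = card.bottom + 13]

card = (x=102, y=13, w=156, h=129)
violated soft preferences: 17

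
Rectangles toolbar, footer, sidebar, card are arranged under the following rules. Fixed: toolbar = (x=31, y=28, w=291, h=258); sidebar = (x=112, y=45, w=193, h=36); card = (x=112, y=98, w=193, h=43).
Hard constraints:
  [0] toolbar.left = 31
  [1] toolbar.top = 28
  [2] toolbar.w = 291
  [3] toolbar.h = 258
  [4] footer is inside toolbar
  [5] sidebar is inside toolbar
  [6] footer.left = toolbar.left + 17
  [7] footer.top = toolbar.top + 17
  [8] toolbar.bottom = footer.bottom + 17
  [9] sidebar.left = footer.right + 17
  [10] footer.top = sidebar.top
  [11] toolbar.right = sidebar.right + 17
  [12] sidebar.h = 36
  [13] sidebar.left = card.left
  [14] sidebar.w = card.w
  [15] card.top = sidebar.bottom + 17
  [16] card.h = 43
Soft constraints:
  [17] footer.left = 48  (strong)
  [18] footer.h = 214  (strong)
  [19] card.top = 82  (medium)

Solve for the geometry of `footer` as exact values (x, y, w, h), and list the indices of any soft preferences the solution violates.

1. footer.x = 48  [footer.left = toolbar.left + 17]
2. footer.y = 45  [footer.top = toolbar.top + 17]
3. footer.h = 224  [toolbar.bottom = footer.bottom + 17]
4. footer.w = 47  [sidebar.left = footer.right + 17]

footer = (x=48, y=45, w=47, h=224)
violated soft preferences: 18, 19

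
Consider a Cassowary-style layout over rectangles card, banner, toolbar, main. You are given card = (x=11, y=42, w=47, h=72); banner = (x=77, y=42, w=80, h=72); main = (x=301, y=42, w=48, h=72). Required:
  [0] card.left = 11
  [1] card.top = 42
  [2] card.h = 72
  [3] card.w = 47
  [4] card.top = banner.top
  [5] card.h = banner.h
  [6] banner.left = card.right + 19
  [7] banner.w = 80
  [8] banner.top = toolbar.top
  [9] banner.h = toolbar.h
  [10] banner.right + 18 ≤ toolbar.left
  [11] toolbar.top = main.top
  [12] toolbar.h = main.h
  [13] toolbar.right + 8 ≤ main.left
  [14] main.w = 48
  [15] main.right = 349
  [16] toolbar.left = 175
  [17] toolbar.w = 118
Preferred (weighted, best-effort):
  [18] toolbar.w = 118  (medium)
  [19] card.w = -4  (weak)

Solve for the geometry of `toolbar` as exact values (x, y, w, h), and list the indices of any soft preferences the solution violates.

1. toolbar.y = 42  [banner.top = toolbar.top]
2. toolbar.h = 72  [banner.h = toolbar.h]
3. toolbar.x = 175  [toolbar.left = 175]
4. toolbar.w = 118  [toolbar.w = 118]

toolbar = (x=175, y=42, w=118, h=72)
violated soft preferences: 19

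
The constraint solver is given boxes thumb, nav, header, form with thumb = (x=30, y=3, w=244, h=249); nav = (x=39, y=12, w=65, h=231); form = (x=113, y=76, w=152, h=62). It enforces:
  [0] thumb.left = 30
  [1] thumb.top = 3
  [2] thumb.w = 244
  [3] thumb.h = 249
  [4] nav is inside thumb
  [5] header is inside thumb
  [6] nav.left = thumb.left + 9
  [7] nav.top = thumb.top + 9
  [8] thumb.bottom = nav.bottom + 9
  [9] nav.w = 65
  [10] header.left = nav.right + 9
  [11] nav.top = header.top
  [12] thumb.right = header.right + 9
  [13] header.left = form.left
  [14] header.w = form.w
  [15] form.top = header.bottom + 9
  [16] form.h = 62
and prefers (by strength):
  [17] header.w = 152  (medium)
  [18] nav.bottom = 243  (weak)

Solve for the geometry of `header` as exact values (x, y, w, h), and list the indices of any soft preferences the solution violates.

1. header.x = 113  [header.left = nav.right + 9]
2. header.y = 12  [nav.top = header.top]
3. header.w = 152  [thumb.right = header.right + 9]
4. header.h = 55  [form.top = header.bottom + 9]

header = (x=113, y=12, w=152, h=55)
violated soft preferences: none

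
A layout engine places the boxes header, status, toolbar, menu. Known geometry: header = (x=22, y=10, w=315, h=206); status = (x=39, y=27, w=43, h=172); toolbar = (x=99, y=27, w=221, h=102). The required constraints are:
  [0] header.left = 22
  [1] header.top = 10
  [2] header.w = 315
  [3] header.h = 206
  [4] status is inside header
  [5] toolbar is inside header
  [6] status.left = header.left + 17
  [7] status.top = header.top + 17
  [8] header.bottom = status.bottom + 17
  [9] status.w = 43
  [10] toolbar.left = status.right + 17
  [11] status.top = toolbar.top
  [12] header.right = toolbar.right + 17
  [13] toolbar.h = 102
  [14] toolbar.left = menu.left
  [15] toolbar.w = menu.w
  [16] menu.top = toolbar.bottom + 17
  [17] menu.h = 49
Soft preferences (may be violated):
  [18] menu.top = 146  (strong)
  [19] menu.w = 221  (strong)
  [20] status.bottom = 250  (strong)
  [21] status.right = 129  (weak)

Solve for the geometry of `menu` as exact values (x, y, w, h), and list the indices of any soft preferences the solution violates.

1. menu.x = 99  [toolbar.left = menu.left]
2. menu.w = 221  [toolbar.w = menu.w]
3. menu.y = 146  [menu.top = toolbar.bottom + 17]
4. menu.h = 49  [menu.h = 49]

menu = (x=99, y=146, w=221, h=49)
violated soft preferences: 20, 21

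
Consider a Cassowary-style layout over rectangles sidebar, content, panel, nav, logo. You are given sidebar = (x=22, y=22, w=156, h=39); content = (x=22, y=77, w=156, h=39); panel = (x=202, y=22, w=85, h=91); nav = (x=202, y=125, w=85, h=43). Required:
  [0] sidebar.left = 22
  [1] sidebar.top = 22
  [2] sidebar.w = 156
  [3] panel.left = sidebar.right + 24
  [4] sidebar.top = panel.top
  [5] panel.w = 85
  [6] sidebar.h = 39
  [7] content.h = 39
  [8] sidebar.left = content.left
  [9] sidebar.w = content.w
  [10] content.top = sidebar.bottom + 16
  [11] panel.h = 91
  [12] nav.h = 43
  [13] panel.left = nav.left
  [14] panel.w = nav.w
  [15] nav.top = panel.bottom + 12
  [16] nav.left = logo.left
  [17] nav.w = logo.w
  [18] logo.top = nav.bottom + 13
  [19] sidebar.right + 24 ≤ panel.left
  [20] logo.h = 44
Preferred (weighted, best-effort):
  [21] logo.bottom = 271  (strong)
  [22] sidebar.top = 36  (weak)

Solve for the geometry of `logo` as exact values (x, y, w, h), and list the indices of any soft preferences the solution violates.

logo = (x=202, y=181, w=85, h=44)
violated soft preferences: 21, 22

1. logo.x = 202  [nav.left = logo.left]
2. logo.w = 85  [nav.w = logo.w]
3. logo.y = 181  [logo.top = nav.bottom + 13]
4. logo.h = 44  [logo.h = 44]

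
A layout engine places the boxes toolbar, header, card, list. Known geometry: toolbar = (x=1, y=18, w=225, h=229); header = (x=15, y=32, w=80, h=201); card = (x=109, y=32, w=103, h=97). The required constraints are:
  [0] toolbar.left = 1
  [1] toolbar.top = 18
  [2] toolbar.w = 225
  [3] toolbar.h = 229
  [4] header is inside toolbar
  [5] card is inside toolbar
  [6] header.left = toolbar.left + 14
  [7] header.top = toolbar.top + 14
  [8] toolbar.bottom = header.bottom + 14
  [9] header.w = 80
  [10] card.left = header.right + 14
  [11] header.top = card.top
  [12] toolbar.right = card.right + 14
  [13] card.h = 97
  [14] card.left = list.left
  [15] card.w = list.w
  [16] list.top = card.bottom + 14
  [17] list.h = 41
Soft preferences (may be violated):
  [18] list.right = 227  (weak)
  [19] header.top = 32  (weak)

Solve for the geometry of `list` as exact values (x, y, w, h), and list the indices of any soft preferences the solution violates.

list = (x=109, y=143, w=103, h=41)
violated soft preferences: 18

1. list.x = 109  [card.left = list.left]
2. list.w = 103  [card.w = list.w]
3. list.y = 143  [list.top = card.bottom + 14]
4. list.h = 41  [list.h = 41]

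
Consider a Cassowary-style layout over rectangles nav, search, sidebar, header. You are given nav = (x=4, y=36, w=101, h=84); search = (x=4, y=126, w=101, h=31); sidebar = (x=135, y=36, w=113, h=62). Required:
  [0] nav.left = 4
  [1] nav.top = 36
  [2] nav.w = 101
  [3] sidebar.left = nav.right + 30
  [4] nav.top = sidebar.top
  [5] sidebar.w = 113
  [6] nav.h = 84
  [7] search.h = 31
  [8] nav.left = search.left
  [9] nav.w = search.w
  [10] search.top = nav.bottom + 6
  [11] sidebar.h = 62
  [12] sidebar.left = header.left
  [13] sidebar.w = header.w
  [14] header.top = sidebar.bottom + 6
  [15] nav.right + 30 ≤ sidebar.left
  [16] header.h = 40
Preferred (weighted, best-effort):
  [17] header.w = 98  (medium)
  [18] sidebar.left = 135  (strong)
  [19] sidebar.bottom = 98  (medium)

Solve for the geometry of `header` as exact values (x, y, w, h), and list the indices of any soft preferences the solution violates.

header = (x=135, y=104, w=113, h=40)
violated soft preferences: 17

1. header.x = 135  [sidebar.left = header.left]
2. header.w = 113  [sidebar.w = header.w]
3. header.y = 104  [header.top = sidebar.bottom + 6]
4. header.h = 40  [header.h = 40]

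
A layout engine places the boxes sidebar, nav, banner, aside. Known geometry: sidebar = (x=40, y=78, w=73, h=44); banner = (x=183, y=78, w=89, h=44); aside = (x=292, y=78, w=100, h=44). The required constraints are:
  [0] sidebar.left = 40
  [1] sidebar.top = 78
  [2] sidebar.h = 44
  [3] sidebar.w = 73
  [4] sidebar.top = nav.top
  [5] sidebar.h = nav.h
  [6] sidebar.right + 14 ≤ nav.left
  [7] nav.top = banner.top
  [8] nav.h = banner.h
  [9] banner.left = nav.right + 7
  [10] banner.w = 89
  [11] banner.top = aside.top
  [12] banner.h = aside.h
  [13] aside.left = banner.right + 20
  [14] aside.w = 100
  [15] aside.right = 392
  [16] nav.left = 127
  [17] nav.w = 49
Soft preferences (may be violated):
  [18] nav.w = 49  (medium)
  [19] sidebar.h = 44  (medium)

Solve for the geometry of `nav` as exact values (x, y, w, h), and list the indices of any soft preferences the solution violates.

1. nav.y = 78  [sidebar.top = nav.top]
2. nav.h = 44  [sidebar.h = nav.h]
3. nav.x = 127  [nav.left = 127]
4. nav.w = 49  [nav.w = 49]

nav = (x=127, y=78, w=49, h=44)
violated soft preferences: none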